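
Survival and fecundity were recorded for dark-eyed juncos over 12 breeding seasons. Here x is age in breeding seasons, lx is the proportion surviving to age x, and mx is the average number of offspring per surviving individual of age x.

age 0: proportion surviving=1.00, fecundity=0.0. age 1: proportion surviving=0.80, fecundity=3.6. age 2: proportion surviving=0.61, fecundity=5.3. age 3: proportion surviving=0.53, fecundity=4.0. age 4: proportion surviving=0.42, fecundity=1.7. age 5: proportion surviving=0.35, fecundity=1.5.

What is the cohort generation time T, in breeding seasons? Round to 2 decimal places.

lx·mx: 0, 2.88, 3.233, 2.12, 0.714, 0.525 → R0 = 9.472
x·lx·mx: 0, 2.88, 6.466, 6.36, 2.856, 2.625 → Σ = 21.187
T = 21.187 / 9.472 = 2.236803… → 2.24

2.24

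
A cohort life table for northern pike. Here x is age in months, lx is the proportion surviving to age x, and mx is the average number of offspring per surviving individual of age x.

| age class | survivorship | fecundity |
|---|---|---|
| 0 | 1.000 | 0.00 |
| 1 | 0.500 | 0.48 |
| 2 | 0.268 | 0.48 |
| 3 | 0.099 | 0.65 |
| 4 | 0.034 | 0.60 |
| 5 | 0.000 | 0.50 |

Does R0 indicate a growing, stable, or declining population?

R0 = Σ lx·mx = 0 + 0.24 + 0.12864 + 0.06435 + 0.0204 + 0 = 0.45339
R0 < 1, so the population is declining.

declining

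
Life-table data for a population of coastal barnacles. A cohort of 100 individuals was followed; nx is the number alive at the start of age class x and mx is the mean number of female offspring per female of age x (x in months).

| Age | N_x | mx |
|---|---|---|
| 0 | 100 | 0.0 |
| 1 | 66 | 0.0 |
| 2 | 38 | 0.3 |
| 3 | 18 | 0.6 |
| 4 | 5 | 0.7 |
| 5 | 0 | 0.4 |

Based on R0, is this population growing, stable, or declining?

lx = nx/n0 = nx/100: 1, 0.66, 0.38, 0.18, 0.05, 0
R0 = Σ lx·mx = 0 + 0 + 0.114 + 0.108 + 0.035 + 0 = 0.257
R0 < 1, so the population is declining.

declining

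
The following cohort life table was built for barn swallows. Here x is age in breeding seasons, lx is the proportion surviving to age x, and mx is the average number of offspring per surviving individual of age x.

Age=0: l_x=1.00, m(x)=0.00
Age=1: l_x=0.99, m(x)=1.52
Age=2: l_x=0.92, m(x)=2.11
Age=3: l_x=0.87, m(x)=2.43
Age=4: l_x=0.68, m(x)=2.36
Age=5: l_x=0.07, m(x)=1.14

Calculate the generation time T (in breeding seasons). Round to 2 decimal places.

2.56

lx·mx: 0, 1.5048, 1.9412, 2.1141, 1.6048, 0.0798 → R0 = 7.2447
x·lx·mx: 0, 1.5048, 3.8824, 6.3423, 6.4192, 0.399 → Σ = 18.5477
T = 18.5477 / 7.2447 = 2.560175… → 2.56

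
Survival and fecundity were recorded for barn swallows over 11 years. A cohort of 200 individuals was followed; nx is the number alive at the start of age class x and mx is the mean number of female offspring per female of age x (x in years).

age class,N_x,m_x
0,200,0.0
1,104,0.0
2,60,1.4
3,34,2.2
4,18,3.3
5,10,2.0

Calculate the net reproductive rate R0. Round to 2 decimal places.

lx = nx/n0 = nx/200: 1, 0.52, 0.3, 0.17, 0.09, 0.05
lx·mx by age: 0, 0, 0.42, 0.374, 0.297, 0.1
R0 = Σ lx·mx = 1.191 → 1.19

1.19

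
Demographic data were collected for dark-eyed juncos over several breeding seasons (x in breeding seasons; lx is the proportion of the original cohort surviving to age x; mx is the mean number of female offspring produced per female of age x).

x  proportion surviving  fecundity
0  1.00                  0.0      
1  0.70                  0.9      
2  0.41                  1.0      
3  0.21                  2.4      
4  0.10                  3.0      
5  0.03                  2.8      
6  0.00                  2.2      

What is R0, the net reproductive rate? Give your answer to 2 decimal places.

lx·mx by age: 0, 0.63, 0.41, 0.504, 0.3, 0.084, 0
R0 = Σ lx·mx = 1.928 → 1.93

1.93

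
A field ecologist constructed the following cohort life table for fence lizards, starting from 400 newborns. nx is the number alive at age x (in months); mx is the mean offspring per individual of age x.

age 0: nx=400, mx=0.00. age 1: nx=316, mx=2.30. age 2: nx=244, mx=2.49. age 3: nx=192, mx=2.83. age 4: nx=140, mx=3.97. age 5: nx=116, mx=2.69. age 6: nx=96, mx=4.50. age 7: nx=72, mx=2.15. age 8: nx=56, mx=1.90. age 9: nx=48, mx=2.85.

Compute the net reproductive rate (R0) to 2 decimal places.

lx = nx/n0 = nx/400: 1, 0.79, 0.61, 0.48, 0.35, 0.29, 0.24, 0.18, 0.14, 0.12
lx·mx by age: 0, 1.817, 1.5189, 1.3584, 1.3895, 0.7801, 1.08, 0.387, 0.266, 0.342
R0 = Σ lx·mx = 8.9389 → 8.94

8.94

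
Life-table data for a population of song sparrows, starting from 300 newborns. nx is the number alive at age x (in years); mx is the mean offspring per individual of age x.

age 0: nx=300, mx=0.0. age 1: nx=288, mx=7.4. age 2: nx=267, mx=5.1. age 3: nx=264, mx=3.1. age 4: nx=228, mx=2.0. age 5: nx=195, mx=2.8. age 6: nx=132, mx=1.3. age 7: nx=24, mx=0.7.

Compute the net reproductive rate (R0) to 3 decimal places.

lx = nx/n0 = nx/300: 1, 0.96, 0.89, 0.88, 0.76, 0.65, 0.44, 0.08
lx·mx by age: 0, 7.104, 4.539, 2.728, 1.52, 1.82, 0.572, 0.056
R0 = Σ lx·mx = 18.339 → 18.339

18.339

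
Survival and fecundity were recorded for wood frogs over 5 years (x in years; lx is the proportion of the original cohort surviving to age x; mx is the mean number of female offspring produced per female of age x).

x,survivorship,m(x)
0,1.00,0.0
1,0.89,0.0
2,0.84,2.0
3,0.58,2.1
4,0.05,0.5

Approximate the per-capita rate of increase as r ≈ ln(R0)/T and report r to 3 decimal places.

0.441

R0 = Σ lx·mx = 0 + 0 + 1.68 + 1.218 + 0.025 = 2.923
Σ x·lx·mx = 7.114; T = 7.114/2.923 = 2.4338…
r ≈ ln(R0)/T = ln(2.923)/2.4338… = 0.44071… → 0.441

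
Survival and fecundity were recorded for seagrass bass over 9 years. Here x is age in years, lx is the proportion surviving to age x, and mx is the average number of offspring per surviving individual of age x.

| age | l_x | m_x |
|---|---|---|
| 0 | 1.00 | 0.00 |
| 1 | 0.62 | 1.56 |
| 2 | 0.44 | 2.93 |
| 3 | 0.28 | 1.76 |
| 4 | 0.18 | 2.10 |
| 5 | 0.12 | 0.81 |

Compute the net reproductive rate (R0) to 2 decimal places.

3.22

lx·mx by age: 0, 0.9672, 1.2892, 0.4928, 0.378, 0.0972
R0 = Σ lx·mx = 3.2244 → 3.22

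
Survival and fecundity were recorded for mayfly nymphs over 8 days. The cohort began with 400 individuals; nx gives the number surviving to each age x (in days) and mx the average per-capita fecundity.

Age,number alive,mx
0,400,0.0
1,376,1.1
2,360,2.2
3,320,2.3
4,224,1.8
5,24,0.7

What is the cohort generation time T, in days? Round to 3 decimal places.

lx = nx/n0 = nx/400: 1, 0.94, 0.9, 0.8, 0.56, 0.06
lx·mx: 0, 1.034, 1.98, 1.84, 1.008, 0.042 → R0 = 5.904
x·lx·mx: 0, 1.034, 3.96, 5.52, 4.032, 0.21 → Σ = 14.756
T = 14.756 / 5.904 = 2.499322… → 2.499

2.499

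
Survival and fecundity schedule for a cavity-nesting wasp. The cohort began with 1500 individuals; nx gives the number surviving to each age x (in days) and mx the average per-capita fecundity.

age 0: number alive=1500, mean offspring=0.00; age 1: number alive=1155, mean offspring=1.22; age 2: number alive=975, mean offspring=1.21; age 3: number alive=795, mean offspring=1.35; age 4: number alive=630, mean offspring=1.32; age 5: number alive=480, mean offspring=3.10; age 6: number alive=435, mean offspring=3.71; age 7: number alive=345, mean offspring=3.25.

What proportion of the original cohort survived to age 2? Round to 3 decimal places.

l_2 = n_2/n_0 = 975/1500 = 0.65 → 0.650

0.650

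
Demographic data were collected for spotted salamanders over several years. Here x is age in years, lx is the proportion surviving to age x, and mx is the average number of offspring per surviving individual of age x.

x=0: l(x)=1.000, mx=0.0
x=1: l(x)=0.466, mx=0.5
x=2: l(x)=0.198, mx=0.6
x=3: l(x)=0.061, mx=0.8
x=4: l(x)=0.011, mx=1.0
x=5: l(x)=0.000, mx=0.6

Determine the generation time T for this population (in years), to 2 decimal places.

lx·mx: 0, 0.233, 0.1188, 0.0488, 0.011, 0 → R0 = 0.4116
x·lx·mx: 0, 0.233, 0.2376, 0.1464, 0.044, 0 → Σ = 0.661
T = 0.661 / 0.4116 = 1.605928… → 1.61

1.61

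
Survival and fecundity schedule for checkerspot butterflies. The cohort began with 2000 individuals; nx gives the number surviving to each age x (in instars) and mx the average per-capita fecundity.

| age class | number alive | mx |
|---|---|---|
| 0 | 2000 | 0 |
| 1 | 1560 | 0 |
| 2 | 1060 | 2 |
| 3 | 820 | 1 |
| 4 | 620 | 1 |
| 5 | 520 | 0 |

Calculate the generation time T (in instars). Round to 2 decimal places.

2.58

lx = nx/n0 = nx/2000: 1, 0.78, 0.53, 0.41, 0.31, 0.26
lx·mx: 0, 0, 1.06, 0.41, 0.31, 0 → R0 = 1.78
x·lx·mx: 0, 0, 2.12, 1.23, 1.24, 0 → Σ = 4.59
T = 4.59 / 1.78 = 2.578652… → 2.58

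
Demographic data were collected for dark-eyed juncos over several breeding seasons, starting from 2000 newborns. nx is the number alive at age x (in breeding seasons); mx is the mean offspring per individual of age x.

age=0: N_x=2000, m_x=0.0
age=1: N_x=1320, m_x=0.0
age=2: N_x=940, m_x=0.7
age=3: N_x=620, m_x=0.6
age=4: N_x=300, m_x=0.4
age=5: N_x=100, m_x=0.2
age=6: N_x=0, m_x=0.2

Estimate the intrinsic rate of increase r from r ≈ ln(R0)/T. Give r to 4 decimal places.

-0.2083

lx = nx/n0 = nx/2000: 1, 0.66, 0.47, 0.31, 0.15, 0.05, 0
R0 = Σ lx·mx = 0 + 0 + 0.329 + 0.186 + 0.06 + 0.01 + 0 = 0.585
Σ x·lx·mx = 1.506; T = 1.506/0.585 = 2.57436…
r ≈ ln(R0)/T = ln(0.585)/2.57436… = -0.208263… → -0.2083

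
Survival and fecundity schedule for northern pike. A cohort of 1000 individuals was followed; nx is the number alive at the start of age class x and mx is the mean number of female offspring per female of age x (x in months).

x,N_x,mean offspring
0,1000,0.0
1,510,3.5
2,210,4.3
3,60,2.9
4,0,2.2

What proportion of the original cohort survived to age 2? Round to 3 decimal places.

0.210

l_2 = n_2/n_0 = 210/1000 = 0.21 → 0.210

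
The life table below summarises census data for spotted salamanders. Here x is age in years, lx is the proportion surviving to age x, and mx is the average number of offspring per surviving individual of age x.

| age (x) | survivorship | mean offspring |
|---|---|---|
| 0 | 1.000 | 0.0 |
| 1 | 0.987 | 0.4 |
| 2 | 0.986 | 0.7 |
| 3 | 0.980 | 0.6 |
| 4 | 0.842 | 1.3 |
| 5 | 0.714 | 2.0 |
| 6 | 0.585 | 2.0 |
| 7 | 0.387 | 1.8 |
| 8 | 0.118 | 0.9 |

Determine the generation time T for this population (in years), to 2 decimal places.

lx·mx: 0, 0.3948, 0.6902, 0.588, 1.0946, 1.428, 1.17, 0.6966, 0.1062 → R0 = 6.1684
x·lx·mx: 0, 0.3948, 1.3804, 1.764, 4.3784, 7.14, 7.02, 4.8762, 0.8496 → Σ = 27.8034
T = 27.8034 / 6.1684 = 4.507393… → 4.51

4.51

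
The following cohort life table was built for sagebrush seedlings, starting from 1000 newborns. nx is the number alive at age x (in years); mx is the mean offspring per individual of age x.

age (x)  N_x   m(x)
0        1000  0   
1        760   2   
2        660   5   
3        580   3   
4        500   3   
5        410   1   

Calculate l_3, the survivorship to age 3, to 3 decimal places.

l_3 = n_3/n_0 = 580/1000 = 0.58 → 0.580

0.580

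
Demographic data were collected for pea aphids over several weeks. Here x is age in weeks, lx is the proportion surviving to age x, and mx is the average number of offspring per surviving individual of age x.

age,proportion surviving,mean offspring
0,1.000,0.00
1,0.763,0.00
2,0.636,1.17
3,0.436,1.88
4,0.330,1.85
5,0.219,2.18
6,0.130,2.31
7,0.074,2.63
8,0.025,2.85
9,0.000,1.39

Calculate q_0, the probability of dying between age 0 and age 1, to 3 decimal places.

0.237

q_0 = (l_0 − l_1) / l_0 = (1 − 0.763) / 1
     = 0.237 / 1 = 0.237 → 0.237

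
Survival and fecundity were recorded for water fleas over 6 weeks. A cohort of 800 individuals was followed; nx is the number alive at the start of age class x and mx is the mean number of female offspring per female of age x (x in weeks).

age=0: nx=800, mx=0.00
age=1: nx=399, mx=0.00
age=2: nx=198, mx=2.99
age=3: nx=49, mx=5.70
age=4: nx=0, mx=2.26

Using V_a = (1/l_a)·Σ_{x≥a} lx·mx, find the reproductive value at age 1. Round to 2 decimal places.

2.18

lx = nx/n0 = nx/800: 1, 0.49875, 0.2475, 0.06125, 0
lx·mx for x ≥ 1: 0, 0.740025, 0.349125…, 0 → sum = 1.08915…
V_1 = 1.08915… / l_1 = 1.08915… / 0.49875 = 2.183759… → 2.18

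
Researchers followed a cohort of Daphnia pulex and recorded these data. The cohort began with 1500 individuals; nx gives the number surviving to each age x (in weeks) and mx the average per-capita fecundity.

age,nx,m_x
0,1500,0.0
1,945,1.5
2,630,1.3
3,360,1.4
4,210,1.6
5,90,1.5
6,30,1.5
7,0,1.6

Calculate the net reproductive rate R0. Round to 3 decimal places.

2.171

lx = nx/n0 = nx/1500: 1, 0.63, 0.42, 0.24, 0.14, 0.06, 0.02, 0
lx·mx by age: 0, 0.945, 0.546, 0.336, 0.224, 0.09, 0.03, 0
R0 = Σ lx·mx = 2.171 → 2.171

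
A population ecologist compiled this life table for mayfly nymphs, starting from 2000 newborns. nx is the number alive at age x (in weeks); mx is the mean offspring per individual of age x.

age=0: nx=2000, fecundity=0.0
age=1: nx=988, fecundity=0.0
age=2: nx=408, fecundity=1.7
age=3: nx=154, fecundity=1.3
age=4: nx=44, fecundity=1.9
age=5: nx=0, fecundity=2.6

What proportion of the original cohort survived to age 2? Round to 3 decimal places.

0.204

l_2 = n_2/n_0 = 408/2000 = 0.204 → 0.204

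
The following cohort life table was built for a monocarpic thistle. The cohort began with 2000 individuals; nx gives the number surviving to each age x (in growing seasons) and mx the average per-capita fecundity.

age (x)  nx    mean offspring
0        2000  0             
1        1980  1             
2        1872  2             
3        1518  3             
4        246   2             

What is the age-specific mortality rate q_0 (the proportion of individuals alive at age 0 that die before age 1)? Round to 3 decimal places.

lx = nx/n0 = nx/2000: 1, 0.99, 0.936, 0.759, 0.123
q_0 = (l_0 − l_1) / l_0 = (1 − 0.99) / 1
     = 0.01 / 1 = 0.01 → 0.010

0.010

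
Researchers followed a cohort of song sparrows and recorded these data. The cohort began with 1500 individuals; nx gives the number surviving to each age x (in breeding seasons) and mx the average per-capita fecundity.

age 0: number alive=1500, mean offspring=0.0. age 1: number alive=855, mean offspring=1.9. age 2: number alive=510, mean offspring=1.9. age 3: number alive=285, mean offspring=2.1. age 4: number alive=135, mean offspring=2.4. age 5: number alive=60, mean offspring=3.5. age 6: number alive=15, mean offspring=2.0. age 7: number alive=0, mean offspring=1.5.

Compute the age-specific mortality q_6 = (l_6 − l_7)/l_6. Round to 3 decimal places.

1.000

lx = nx/n0 = nx/1500: 1, 0.57, 0.34, 0.19, 0.09, 0.04, 0.01, 0
q_6 = (l_6 − l_7) / l_6 = (0.01 − 0) / 0.01
     = 0.01 / 0.01 = 1 → 1.000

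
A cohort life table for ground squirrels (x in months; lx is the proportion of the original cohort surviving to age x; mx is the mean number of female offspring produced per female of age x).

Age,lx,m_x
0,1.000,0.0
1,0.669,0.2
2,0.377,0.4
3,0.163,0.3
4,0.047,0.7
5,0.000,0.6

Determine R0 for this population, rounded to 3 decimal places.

lx·mx by age: 0, 0.1338, 0.1508, 0.0489, 0.0329, 0
R0 = Σ lx·mx = 0.3664 → 0.366

0.366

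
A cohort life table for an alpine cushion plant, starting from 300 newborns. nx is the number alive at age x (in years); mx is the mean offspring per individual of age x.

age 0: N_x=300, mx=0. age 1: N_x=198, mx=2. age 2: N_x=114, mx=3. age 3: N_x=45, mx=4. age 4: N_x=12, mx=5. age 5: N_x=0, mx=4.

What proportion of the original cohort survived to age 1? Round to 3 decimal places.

0.660

l_1 = n_1/n_0 = 198/300 = 0.66 → 0.660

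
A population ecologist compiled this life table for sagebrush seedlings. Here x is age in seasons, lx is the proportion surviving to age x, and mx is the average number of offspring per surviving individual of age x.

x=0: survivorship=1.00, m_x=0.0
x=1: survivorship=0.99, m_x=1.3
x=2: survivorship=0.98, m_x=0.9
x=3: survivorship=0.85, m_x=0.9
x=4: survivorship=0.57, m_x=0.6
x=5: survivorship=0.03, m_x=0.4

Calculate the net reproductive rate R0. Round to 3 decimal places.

lx·mx by age: 0, 1.287, 0.882, 0.765, 0.342, 0.012
R0 = Σ lx·mx = 3.288 → 3.288

3.288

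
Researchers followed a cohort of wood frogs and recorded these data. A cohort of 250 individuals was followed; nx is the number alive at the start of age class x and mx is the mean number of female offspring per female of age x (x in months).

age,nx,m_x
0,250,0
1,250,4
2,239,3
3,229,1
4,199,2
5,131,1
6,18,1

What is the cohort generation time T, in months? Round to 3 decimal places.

lx = nx/n0 = nx/250: 1, 1, 0.956, 0.916, 0.796, 0.524, 0.072
lx·mx: 0, 4, 2.868, 0.916, 1.592, 0.524, 0.072 → R0 = 9.972
x·lx·mx: 0, 4, 5.736, 2.748, 6.368, 2.62, 0.432 → Σ = 21.904
T = 21.904 / 9.972 = 2.19655… → 2.197

2.197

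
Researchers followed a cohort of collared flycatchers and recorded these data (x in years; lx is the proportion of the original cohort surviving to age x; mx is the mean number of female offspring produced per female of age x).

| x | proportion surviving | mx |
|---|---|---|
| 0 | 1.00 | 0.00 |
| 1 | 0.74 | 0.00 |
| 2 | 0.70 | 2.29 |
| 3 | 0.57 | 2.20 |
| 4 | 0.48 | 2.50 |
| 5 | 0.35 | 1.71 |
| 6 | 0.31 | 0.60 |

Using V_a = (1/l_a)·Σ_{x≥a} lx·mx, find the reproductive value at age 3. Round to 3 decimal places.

5.682

lx·mx for x ≥ 3: 1.254, 1.2, 0.5985, 0.186 → sum = 3.2385
V_3 = 3.2385 / l_3 = 3.2385 / 0.57 = 5.681579… → 5.682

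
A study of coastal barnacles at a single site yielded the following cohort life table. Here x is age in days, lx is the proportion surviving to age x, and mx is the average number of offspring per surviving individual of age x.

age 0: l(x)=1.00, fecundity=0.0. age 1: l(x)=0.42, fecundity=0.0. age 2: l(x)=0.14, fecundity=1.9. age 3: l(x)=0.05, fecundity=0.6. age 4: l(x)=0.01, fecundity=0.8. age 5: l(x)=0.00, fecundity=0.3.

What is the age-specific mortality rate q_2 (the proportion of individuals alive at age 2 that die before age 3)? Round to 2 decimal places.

q_2 = (l_2 − l_3) / l_2 = (0.14 − 0.05) / 0.14
     = 0.09 / 0.14 = 0.642857… → 0.64

0.64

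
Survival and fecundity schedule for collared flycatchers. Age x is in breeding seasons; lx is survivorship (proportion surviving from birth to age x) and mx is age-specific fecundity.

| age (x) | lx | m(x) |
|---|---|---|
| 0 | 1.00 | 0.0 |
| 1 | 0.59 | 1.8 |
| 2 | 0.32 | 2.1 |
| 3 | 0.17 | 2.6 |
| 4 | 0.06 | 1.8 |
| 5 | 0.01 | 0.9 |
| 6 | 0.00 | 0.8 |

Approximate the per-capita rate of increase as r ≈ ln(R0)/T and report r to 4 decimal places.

0.4521

R0 = Σ lx·mx = 0 + 1.062 + 0.672 + 0.442 + 0.108 + 0.009 + 0 = 2.293
Σ x·lx·mx = 4.209; T = 4.209/2.293 = 1.83559…
r ≈ ln(R0)/T = ln(2.293)/1.83559… = 0.452096… → 0.4521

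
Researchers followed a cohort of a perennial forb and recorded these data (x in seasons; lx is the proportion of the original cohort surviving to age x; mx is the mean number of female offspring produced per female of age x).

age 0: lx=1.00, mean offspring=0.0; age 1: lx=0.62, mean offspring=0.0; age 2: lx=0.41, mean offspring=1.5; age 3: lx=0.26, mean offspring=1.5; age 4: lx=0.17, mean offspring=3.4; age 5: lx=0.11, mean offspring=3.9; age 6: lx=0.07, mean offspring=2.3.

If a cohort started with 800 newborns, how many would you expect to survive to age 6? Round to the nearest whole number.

Expected survivors = N0 · l_6 = 800 × 0.07 = 56 → 56

56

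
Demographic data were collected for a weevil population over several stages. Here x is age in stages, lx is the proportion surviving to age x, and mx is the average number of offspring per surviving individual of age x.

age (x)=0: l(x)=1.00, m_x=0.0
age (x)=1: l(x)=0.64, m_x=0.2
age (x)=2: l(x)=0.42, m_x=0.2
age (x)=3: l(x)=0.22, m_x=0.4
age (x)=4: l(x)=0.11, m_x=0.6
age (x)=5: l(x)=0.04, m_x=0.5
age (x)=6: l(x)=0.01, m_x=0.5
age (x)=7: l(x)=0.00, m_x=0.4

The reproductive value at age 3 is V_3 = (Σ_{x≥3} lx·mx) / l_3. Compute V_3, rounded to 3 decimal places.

lx·mx for x ≥ 3: 0.088, 0.066, 0.02, 0.005, 0 → sum = 0.179
V_3 = 0.179 / l_3 = 0.179 / 0.22 = 0.813636… → 0.814

0.814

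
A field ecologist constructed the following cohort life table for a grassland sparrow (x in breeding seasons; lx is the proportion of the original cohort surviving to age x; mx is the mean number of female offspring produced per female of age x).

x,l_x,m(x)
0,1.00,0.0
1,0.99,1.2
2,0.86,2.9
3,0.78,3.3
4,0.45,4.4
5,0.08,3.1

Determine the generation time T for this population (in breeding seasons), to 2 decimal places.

2.72

lx·mx: 0, 1.188, 2.494, 2.574, 1.98, 0.248 → R0 = 8.484
x·lx·mx: 0, 1.188, 4.988, 7.722, 7.92, 1.24 → Σ = 23.058
T = 23.058 / 8.484 = 2.717822… → 2.72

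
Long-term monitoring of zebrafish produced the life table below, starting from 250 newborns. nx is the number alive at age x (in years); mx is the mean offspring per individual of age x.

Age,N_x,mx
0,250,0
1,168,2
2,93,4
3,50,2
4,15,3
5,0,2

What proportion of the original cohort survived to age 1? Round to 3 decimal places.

0.672

l_1 = n_1/n_0 = 168/250 = 0.672 → 0.672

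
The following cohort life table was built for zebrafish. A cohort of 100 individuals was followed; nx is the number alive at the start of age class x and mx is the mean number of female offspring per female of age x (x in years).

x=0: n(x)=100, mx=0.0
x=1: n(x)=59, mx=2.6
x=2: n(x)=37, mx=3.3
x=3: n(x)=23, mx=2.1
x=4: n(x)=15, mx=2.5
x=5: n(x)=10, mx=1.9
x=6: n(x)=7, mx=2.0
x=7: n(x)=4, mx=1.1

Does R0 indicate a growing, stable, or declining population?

growing

lx = nx/n0 = nx/100: 1, 0.59, 0.37, 0.23, 0.15, 0.1, 0.07, 0.04
R0 = Σ lx·mx = 0 + 1.534 + 1.221 + 0.483 + 0.375 + 0.19 + 0.14 + 0.044 = 3.987
R0 > 1, so the population is growing.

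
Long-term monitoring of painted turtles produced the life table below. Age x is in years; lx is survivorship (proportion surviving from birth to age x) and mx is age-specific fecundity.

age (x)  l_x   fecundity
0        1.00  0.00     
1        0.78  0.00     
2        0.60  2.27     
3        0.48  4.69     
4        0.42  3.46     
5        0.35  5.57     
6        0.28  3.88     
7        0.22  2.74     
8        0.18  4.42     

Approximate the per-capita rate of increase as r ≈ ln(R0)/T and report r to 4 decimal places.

0.5076

R0 = Σ lx·mx = 0 + 0 + 1.362 + 2.2512 + 1.4532 + 1.9495 + 1.0864 + 0.6028 + 0.7956 = 9.5007
Σ x·lx·mx = 42.1407; T = 42.1407/9.5007 = 4.43554…
r ≈ ln(R0)/T = ln(9.5007)/4.43554… = 0.507575… → 0.5076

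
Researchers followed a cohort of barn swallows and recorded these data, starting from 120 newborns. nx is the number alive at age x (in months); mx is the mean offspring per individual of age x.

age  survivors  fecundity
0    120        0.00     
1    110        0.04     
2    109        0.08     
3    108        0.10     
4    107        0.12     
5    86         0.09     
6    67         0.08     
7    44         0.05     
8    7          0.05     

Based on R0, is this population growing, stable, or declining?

lx = nx/n0 = nx/120: 1, 0.91667…, 0.90833…, 0.9, 0.89167…, 0.71667…, 0.55833…, 0.36667…, 0.05833…
R0 = Σ lx·mx = 0 + 0.036667… + 0.072667… + 0.09 + 0.107… + 0.0645… + 0.044667… + 0.018333… + 0.002917… = 0.43675…
R0 < 1, so the population is declining.

declining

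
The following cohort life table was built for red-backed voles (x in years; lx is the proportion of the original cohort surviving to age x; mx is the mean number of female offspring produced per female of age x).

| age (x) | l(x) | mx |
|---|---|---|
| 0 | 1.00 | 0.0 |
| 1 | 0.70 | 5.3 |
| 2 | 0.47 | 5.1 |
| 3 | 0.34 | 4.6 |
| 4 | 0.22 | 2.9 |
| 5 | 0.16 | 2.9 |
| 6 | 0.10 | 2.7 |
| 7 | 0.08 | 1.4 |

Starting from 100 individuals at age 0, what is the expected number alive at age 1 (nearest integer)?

Expected survivors = N0 · l_1 = 100 × 0.70 = 70 → 70

70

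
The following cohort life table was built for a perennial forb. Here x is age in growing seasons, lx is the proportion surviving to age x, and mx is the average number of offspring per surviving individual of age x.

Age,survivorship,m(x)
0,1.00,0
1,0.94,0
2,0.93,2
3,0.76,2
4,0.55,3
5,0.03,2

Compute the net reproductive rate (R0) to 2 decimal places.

lx·mx by age: 0, 0, 1.86, 1.52, 1.65, 0.06
R0 = Σ lx·mx = 5.09 → 5.09

5.09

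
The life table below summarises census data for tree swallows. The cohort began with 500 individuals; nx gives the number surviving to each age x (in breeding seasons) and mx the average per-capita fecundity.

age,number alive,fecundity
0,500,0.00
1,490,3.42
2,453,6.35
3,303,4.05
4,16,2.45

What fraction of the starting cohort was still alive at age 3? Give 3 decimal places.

l_3 = n_3/n_0 = 303/500 = 0.606 → 0.606

0.606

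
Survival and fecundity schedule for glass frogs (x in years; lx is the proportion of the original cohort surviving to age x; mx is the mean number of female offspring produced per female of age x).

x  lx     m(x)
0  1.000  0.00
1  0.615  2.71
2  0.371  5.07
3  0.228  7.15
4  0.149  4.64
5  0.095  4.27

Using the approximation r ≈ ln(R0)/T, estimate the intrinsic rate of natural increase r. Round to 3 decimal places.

R0 = Σ lx·mx = 0 + 1.66665 + 1.88097 + 1.6302 + 0.69136 + 0.40565 = 6.27483
Σ x·lx·mx = 15.11288; T = 15.11288/6.27483 = 2.40849…
r ≈ ln(R0)/T = ln(6.27483)/2.40849… = 0.76253… → 0.763

0.763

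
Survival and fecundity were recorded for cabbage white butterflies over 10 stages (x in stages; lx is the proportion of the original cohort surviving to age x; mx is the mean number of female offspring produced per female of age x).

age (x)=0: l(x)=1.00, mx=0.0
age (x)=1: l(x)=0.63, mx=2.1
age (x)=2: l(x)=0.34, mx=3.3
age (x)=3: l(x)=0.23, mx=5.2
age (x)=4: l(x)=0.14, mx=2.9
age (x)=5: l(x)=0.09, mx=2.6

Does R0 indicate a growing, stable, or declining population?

R0 = Σ lx·mx = 0 + 1.323 + 1.122 + 1.196 + 0.406 + 0.234 = 4.281
R0 > 1, so the population is growing.

growing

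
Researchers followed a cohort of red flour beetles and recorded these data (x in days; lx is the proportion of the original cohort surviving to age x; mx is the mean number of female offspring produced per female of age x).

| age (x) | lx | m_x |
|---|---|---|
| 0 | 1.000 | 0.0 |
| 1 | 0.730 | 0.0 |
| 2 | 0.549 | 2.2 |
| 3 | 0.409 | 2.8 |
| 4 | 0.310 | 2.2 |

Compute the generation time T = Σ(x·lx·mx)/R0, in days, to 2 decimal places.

lx·mx: 0, 0, 1.2078, 1.1452, 0.682 → R0 = 3.035
x·lx·mx: 0, 0, 2.4156, 3.4356, 2.728 → Σ = 8.5792
T = 8.5792 / 3.035 = 2.826755… → 2.83

2.83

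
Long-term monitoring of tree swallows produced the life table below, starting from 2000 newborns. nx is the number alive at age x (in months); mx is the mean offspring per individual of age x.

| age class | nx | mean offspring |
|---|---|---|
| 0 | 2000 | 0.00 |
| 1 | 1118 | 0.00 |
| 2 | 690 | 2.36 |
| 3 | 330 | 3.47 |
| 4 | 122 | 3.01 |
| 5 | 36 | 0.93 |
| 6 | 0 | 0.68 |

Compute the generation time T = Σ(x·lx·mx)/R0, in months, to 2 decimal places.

2.62

lx = nx/n0 = nx/2000: 1, 0.559, 0.345, 0.165, 0.061, 0.018, 0
lx·mx: 0, 0, 0.8142, 0.57255, 0.18361, 0.01674, 0 → R0 = 1.5871
x·lx·mx: 0, 0, 1.6284, 1.71765, 0.73444, 0.0837, 0 → Σ = 4.16419
T = 4.16419 / 1.5871 = 2.623773… → 2.62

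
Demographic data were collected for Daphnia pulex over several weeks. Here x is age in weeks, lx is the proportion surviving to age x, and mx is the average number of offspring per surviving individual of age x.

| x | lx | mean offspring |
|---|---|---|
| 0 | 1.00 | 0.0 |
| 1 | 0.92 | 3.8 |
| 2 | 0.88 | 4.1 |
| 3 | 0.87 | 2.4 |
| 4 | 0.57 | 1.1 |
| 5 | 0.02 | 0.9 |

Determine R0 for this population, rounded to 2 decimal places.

lx·mx by age: 0, 3.496, 3.608, 2.088, 0.627, 0.018
R0 = Σ lx·mx = 9.837 → 9.84

9.84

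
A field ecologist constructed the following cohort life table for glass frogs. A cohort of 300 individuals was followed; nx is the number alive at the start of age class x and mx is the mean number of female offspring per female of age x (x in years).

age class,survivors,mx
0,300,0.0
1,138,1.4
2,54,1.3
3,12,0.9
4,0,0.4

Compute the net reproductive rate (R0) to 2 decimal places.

0.91

lx = nx/n0 = nx/300: 1, 0.46, 0.18, 0.04, 0
lx·mx by age: 0, 0.644, 0.234, 0.036, 0
R0 = Σ lx·mx = 0.914 → 0.91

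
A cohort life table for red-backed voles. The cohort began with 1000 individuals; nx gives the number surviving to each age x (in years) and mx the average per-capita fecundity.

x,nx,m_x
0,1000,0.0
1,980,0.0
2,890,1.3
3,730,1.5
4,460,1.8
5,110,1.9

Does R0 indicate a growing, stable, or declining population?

growing

lx = nx/n0 = nx/1000: 1, 0.98, 0.89, 0.73, 0.46, 0.11
R0 = Σ lx·mx = 0 + 0 + 1.157 + 1.095 + 0.828 + 0.209 = 3.289
R0 > 1, so the population is growing.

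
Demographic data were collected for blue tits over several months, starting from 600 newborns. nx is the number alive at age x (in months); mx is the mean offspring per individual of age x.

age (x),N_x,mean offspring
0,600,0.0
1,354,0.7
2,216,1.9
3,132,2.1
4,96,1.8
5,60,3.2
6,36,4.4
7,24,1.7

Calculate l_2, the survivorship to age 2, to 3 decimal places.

0.360

l_2 = n_2/n_0 = 216/600 = 0.36 → 0.360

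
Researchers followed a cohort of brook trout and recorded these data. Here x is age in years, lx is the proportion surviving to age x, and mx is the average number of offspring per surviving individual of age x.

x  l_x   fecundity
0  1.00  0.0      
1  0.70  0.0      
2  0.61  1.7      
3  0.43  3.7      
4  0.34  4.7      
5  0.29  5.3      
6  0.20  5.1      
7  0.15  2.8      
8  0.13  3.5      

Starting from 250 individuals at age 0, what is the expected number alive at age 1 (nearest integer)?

175

Expected survivors = N0 · l_1 = 250 × 0.70 = 175 → 175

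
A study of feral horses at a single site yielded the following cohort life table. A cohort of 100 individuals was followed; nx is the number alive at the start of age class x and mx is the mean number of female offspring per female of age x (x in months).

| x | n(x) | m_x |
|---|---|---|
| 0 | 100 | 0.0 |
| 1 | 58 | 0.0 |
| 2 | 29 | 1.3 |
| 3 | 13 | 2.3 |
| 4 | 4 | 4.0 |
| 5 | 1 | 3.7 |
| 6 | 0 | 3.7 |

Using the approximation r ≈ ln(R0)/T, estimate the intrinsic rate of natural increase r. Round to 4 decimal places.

-0.0479

lx = nx/n0 = nx/100: 1, 0.58, 0.29, 0.13, 0.04, 0.01, 0
R0 = Σ lx·mx = 0 + 0 + 0.377 + 0.299 + 0.16 + 0.037 + 0 = 0.873
Σ x·lx·mx = 2.476; T = 2.476/0.873 = 2.8362…
r ≈ ln(R0)/T = ln(0.873)/2.8362… = -0.047888… → -0.0479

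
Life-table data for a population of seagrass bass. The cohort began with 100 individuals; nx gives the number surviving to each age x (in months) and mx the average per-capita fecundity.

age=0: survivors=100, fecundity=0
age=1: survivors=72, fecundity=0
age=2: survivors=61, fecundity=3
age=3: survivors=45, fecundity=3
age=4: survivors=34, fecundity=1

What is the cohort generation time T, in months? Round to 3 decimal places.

2.577

lx = nx/n0 = nx/100: 1, 0.72, 0.61, 0.45, 0.34
lx·mx: 0, 0, 1.83, 1.35, 0.34 → R0 = 3.52
x·lx·mx: 0, 0, 3.66, 4.05, 1.36 → Σ = 9.07
T = 9.07 / 3.52 = 2.576705… → 2.577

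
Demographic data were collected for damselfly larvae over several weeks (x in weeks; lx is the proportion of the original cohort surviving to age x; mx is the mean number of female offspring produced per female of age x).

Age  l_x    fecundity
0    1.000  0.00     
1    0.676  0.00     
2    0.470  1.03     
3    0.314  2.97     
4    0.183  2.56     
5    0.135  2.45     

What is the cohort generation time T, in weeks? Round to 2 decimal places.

lx·mx: 0, 0, 0.4841, 0.93258, 0.46848, 0.33075 → R0 = 2.21591
x·lx·mx: 0, 0, 0.9682, 2.79774, 1.87392, 1.65375 → Σ = 7.29361
T = 7.29361 / 2.21591 = 3.291474… → 3.29

3.29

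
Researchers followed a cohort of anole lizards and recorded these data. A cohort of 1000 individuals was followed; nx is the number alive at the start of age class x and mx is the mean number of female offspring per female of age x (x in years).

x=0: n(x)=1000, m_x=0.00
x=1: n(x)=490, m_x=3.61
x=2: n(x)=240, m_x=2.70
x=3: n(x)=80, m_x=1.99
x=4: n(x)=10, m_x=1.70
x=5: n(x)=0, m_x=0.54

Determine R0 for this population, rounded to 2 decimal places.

2.59

lx = nx/n0 = nx/1000: 1, 0.49, 0.24, 0.08, 0.01, 0
lx·mx by age: 0, 1.7689, 0.648, 0.1592, 0.017, 0
R0 = Σ lx·mx = 2.5931 → 2.59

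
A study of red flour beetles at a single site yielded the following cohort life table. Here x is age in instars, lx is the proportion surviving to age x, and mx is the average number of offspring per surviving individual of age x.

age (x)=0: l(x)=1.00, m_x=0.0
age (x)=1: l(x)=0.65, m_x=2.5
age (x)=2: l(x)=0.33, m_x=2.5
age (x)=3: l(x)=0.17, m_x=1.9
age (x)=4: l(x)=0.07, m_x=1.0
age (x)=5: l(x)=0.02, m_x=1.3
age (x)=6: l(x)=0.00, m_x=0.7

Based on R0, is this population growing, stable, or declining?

R0 = Σ lx·mx = 0 + 1.625 + 0.825 + 0.323 + 0.07 + 0.026 + 0 = 2.869
R0 > 1, so the population is growing.

growing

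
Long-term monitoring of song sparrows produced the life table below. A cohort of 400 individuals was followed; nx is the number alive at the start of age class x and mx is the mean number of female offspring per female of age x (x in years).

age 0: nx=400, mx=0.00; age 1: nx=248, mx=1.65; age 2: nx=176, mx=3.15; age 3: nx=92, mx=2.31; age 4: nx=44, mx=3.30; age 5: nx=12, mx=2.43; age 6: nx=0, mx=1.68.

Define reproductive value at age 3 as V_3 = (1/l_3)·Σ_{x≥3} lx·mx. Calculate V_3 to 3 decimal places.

4.205

lx = nx/n0 = nx/400: 1, 0.62, 0.44, 0.23, 0.11, 0.03, 0
lx·mx for x ≥ 3: 0.5313, 0.363, 0.0729, 0 → sum = 0.9672
V_3 = 0.9672 / l_3 = 0.9672 / 0.23 = 4.205217… → 4.205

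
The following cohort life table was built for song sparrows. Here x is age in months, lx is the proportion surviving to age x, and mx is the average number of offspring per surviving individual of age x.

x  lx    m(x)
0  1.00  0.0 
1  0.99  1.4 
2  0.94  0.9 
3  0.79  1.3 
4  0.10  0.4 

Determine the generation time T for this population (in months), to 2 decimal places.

1.92

lx·mx: 0, 1.386, 0.846, 1.027, 0.04 → R0 = 3.299
x·lx·mx: 0, 1.386, 1.692, 3.081, 0.16 → Σ = 6.319
T = 6.319 / 3.299 = 1.915429… → 1.92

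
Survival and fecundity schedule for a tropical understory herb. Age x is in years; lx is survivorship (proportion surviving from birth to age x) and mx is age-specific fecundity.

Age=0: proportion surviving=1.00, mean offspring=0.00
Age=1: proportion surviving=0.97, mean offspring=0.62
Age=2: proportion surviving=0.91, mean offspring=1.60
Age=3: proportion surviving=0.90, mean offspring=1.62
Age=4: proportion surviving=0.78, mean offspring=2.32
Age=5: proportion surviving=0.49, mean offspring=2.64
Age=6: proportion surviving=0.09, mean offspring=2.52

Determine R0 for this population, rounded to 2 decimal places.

lx·mx by age: 0, 0.6014, 1.456, 1.458, 1.8096, 1.2936, 0.2268
R0 = Σ lx·mx = 6.8454 → 6.85

6.85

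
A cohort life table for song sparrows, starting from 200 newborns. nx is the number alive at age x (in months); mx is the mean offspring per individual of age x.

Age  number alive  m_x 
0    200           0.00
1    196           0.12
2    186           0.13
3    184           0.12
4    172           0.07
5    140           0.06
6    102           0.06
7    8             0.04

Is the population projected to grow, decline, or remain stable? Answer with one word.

declining

lx = nx/n0 = nx/200: 1, 0.98, 0.93, 0.92, 0.86, 0.7, 0.51, 0.04
R0 = Σ lx·mx = 0 + 0.1176 + 0.1209 + 0.1104 + 0.0602 + 0.042 + 0.0306 + 0.0016 = 0.4833
R0 < 1, so the population is declining.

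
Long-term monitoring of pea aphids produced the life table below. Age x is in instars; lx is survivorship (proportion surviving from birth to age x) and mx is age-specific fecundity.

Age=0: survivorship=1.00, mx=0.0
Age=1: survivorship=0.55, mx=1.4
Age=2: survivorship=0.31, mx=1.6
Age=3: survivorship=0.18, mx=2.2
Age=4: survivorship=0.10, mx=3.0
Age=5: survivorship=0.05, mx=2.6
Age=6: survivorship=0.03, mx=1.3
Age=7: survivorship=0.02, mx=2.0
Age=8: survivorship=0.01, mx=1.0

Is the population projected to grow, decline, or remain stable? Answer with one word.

R0 = Σ lx·mx = 0 + 0.77 + 0.496 + 0.396 + 0.3 + 0.13 + 0.039 + 0.04 + 0.01 = 2.181
R0 > 1, so the population is growing.

growing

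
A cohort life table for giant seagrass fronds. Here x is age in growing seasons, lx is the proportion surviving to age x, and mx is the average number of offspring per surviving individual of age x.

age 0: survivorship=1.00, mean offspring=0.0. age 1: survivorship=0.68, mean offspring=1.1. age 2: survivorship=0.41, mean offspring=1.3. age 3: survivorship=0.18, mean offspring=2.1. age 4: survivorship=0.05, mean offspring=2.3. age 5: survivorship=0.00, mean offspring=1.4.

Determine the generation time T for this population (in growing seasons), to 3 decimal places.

1.921

lx·mx: 0, 0.748, 0.533, 0.378, 0.115, 0 → R0 = 1.774
x·lx·mx: 0, 0.748, 1.066, 1.134, 0.46, 0 → Σ = 3.408
T = 3.408 / 1.774 = 1.921082… → 1.921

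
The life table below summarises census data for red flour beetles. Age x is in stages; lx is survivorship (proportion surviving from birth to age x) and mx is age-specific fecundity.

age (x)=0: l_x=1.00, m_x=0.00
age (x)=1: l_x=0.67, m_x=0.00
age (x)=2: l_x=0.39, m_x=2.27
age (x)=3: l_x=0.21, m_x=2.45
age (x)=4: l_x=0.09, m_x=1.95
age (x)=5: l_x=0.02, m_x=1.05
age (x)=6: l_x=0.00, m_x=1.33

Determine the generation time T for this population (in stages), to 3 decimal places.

2.582

lx·mx: 0, 0, 0.8853, 0.5145, 0.1755, 0.021, 0 → R0 = 1.5963
x·lx·mx: 0, 0, 1.7706, 1.5435, 0.702, 0.105, 0 → Σ = 4.1211
T = 4.1211 / 1.5963 = 2.581658… → 2.582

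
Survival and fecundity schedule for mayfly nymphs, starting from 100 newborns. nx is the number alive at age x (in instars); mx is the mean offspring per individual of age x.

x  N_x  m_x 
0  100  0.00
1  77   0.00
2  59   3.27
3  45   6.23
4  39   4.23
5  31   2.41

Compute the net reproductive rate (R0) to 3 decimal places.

lx = nx/n0 = nx/100: 1, 0.77, 0.59, 0.45, 0.39, 0.31
lx·mx by age: 0, 0, 1.9293, 2.8035, 1.6497, 0.7471
R0 = Σ lx·mx = 7.1296 → 7.130

7.130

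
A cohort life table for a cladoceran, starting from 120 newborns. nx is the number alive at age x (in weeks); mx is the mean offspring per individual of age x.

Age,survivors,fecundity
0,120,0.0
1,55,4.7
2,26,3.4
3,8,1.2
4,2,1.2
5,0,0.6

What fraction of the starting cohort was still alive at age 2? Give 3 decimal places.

0.217

l_2 = n_2/n_0 = 26/120 = 0.216667… → 0.217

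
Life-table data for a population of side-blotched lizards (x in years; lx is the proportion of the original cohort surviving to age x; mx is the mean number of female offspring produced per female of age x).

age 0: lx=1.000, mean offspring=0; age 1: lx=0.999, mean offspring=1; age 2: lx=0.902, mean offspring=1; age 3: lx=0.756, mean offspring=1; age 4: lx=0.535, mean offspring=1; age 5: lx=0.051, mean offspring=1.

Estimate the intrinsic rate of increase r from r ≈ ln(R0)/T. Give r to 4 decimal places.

0.5110

R0 = Σ lx·mx = 0 + 0.999 + 0.902 + 0.756 + 0.535 + 0.051 = 3.243
Σ x·lx·mx = 7.466; T = 7.466/3.243 = 2.30219…
r ≈ ln(R0)/T = ln(3.243)/2.30219… = 0.511035… → 0.5110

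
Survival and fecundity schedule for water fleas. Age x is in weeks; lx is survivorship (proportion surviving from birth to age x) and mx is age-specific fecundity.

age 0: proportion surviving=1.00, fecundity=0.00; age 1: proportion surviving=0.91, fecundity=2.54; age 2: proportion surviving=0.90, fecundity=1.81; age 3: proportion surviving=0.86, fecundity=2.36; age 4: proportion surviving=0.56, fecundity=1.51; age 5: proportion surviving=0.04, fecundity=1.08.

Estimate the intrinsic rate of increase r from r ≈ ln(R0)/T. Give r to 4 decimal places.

R0 = Σ lx·mx = 0 + 2.3114 + 1.629 + 2.0296 + 0.8456 + 0.0432 = 6.8588
Σ x·lx·mx = 15.2566; T = 15.2566/6.8588 = 2.22438…
r ≈ ln(R0)/T = ln(6.8588)/2.22438… = 0.865648… → 0.8656

0.8656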